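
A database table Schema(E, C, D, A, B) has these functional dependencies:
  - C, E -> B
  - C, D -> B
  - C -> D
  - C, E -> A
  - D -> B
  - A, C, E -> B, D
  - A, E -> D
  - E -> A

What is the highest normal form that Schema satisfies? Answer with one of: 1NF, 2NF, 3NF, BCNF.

Candidate key: {C, E}. Prime attributes: {C, E}.
C, D -> B: {C, D}⁺ = {B, C, D}, which is not all of the attributes, so the left side is not a superkey — BCNF is violated.
C, D -> B has non-prime {B} on the right and a non-superkey on the left, so 3NF fails.
{C} is a proper subset of the key {C, E}, and {C}⁺ contains the non-prime attributes {B, D} — a partial dependency, so 2NF is violated.

1NF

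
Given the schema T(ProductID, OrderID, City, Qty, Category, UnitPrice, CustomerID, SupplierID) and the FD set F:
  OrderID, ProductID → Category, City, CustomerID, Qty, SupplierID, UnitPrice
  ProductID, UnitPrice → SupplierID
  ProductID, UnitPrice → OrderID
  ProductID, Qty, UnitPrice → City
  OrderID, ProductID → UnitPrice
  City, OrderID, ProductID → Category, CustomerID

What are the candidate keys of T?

{OrderID, ProductID}, {ProductID, UnitPrice}

No FD produces {ProductID}, so it must be in every candidate key.
{OrderID, ProductID} is a candidate key since {OrderID, ProductID}⁺ = {Category, City, CustomerID, OrderID, ProductID, Qty, SupplierID, UnitPrice} covers every attribute.
{ProductID, UnitPrice} is a candidate key since {ProductID, UnitPrice}⁺ = {Category, City, CustomerID, OrderID, ProductID, Qty, SupplierID, UnitPrice} covers every attribute.
Any other superkey properly contains one of these, so there are no further candidate keys.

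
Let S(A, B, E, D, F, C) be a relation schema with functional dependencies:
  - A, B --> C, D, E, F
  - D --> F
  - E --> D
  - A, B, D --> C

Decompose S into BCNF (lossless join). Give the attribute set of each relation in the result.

{A, B, C, E}; {D, E}; {D, F}

Candidate key of the original relation: {A, B}.
Within {A, B, C, D, E, F}: {D}⁺ ∩ {A, B, C, D, E, F} = {D, F}, not the whole set, so D --> F violates BCNF; decompose into {D, F} and {A, B, C, D, E}.
{D, F}: every determinant is a superkey — BCNF.
Within {A, B, C, D, E}: {E}⁺ ∩ {A, B, C, D, E} = {D, E}, not the whole set, so E --> D violates BCNF; decompose into {D, E} and {A, B, C, E}.
{D, E}: every determinant is a superkey — BCNF.
{A, B, C, E}: every determinant is a superkey — BCNF.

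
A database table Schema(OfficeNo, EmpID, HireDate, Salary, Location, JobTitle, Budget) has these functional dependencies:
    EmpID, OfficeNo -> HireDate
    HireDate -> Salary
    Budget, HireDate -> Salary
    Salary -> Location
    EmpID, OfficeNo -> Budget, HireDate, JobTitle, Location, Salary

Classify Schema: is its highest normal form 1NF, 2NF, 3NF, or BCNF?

2NF

Candidate key: {EmpID, OfficeNo}. Prime attributes: {EmpID, OfficeNo}.
HireDate -> Salary breaks BCNF: {HireDate}⁺ = {HireDate, Location, Salary}, so {HireDate} is not a superkey.
HireDate -> Salary determines the non-prime attribute {Salary} from a non-superkey — 3NF is violated.
No non-prime attribute depends on a proper subset of any candidate key, so 2NF holds.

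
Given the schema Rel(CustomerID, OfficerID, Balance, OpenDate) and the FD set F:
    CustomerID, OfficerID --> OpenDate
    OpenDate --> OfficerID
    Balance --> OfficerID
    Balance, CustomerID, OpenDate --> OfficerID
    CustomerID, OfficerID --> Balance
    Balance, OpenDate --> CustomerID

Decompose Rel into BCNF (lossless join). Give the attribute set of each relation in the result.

Candidate keys of the original relation: {Balance, CustomerID}, {Balance, OpenDate}, {CustomerID, OfficerID}, {CustomerID, OpenDate}.
Within {Balance, CustomerID, OfficerID, OpenDate}: {OpenDate}⁺ ∩ {Balance, CustomerID, OfficerID, OpenDate} = {OfficerID, OpenDate}, not the whole set, so OpenDate --> OfficerID violates BCNF; decompose into {OfficerID, OpenDate} and {Balance, CustomerID, OpenDate}.
{OfficerID, OpenDate} has no BCNF violation.
{Balance, CustomerID, OpenDate} has no BCNF violation.

{Balance, CustomerID, OpenDate}; {OfficerID, OpenDate}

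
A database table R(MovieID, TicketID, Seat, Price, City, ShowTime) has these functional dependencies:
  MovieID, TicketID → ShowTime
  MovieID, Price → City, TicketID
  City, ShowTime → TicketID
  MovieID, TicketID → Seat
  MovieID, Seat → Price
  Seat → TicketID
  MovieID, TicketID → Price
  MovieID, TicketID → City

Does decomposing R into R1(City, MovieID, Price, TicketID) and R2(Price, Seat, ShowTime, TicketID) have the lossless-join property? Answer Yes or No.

No

R1 ∩ R2 = {Price, TicketID}; its closure under F is {Price, TicketID}.
Neither R1 nor R2 is contained in that closure, so the decomposition is lossy.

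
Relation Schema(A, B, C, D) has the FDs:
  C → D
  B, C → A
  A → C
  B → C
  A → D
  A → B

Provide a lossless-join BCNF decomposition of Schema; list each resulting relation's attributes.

Candidate keys of the original relation: {A}, {B}.
{A, B, C, D}: {C} determines {C, D} here but is not a superkey — split on C → D, giving {C, D} and {A, B, C}.
{C, D} has no BCNF violation.
{A, B, C} has no BCNF violation.

{A, B, C}; {C, D}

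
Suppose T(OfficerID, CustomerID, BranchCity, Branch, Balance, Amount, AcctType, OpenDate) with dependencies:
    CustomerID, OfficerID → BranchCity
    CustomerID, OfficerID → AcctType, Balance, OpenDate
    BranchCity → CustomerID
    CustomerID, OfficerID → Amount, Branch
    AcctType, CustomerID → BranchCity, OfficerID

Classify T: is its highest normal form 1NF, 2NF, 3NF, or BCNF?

3NF

Candidate keys: {AcctType, BranchCity}, {AcctType, CustomerID}, {BranchCity, OfficerID}, {CustomerID, OfficerID}. Prime attributes: {AcctType, BranchCity, CustomerID, OfficerID}.
For BranchCity → CustomerID we have {BranchCity}⁺ = {BranchCity, CustomerID}; {BranchCity} is not a superkey, so BCNF fails.
But every attribute on its right side ({CustomerID}) is prime, and the same holds for every other non-superkey FD, so 3NF still holds.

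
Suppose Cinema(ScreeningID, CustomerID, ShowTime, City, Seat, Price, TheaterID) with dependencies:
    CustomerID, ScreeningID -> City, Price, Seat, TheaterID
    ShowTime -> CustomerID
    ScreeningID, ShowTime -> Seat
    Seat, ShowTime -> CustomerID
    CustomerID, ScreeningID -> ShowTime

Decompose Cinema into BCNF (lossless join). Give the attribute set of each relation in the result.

Candidate keys of the original relation: {CustomerID, ScreeningID}, {ScreeningID, ShowTime}.
In {City, CustomerID, Price, ScreeningID, Seat, ShowTime, TheaterID}, {ShowTime} is not a superkey ({ShowTime}⁺ restricted to this set is {CustomerID, ShowTime}), so split on ShowTime -> CustomerID into {CustomerID, ShowTime} and {City, Price, ScreeningID, Seat, ShowTime, TheaterID}.
{CustomerID, ShowTime}: every determinant is a superkey — BCNF.
{City, Price, ScreeningID, Seat, ShowTime, TheaterID}: every determinant is a superkey — BCNF.

{City, Price, ScreeningID, Seat, ShowTime, TheaterID}; {CustomerID, ShowTime}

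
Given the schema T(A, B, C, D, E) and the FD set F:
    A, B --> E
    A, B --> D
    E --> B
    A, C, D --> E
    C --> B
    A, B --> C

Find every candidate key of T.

No FD produces {A}, so it must be in every candidate key.
Closure of {A, B} is {A, B, C, D, E}, the whole schema; {A, B} is a candidate key.
Closure of {A, C} is {A, B, C, D, E}, the whole schema; {A, C} is a candidate key.
Closure of {A, E} is {A, B, C, D, E}, the whole schema; {A, E} is a candidate key.
Any other superkey properly contains one of these, so there are no further candidate keys.

{A, B}, {A, C}, {A, E}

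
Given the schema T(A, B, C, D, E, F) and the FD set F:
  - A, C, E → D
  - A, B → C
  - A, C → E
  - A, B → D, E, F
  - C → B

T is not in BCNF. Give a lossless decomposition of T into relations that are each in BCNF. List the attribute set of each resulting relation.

{A, C, D, E, F}; {B, C}

Candidate keys of the original relation: {A, B}, {A, C}.
Within {A, B, C, D, E, F}: {C}⁺ ∩ {A, B, C, D, E, F} = {B, C}, not the whole set, so C → B violates BCNF; decompose into {B, C} and {A, C, D, E, F}.
{B, C} has no BCNF violation.
{A, C, D, E, F} has no BCNF violation.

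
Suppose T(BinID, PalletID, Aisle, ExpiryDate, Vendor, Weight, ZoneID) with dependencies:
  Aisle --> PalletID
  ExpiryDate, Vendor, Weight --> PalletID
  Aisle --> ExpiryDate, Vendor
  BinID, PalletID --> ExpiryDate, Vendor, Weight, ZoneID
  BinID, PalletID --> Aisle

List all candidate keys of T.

{Aisle, BinID}, {BinID, ExpiryDate, Vendor, Weight}, {BinID, PalletID}

{BinID} never appears on the right of any FD, so every key must include it.
{Aisle, BinID} is a candidate key since {Aisle, BinID}⁺ = {Aisle, BinID, ExpiryDate, PalletID, Vendor, Weight, ZoneID} covers every attribute.
{BinID, PalletID} is a candidate key since {BinID, PalletID}⁺ = {Aisle, BinID, ExpiryDate, PalletID, Vendor, Weight, ZoneID} covers every attribute.
{BinID, ExpiryDate, Vendor, Weight} is a candidate key since {BinID, ExpiryDate, Vendor, Weight}⁺ = {Aisle, BinID, ExpiryDate, PalletID, Vendor, Weight, ZoneID} covers every attribute.
These are minimal and exhaustive — every other superkey contains one of them.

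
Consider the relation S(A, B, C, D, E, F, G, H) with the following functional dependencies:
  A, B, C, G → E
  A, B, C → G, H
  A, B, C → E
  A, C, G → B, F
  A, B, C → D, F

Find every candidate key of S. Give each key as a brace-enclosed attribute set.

{A, C} never appear on the right of any FD, so every key must include all of them.
{A, B, C}⁺ = {A, B, C, D, E, F, G, H}, which is every attribute, so {A, B, C} is a candidate key.
{A, C, G}⁺ = {A, B, C, D, E, F, G, H}, which is every attribute, so {A, C, G} is a candidate key.
No proper subset of any of these is a key, and no other minimal superkey exists.

{A, B, C}, {A, C, G}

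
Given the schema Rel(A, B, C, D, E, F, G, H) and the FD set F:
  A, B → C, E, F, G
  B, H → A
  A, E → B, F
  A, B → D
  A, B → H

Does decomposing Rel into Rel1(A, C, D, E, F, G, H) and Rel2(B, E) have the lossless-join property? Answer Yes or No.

Rel1 ∩ Rel2 = {E}; its closure under F is {E}.
Neither Rel1 nor Rel2 is contained in that closure, so the decomposition is lossy.

No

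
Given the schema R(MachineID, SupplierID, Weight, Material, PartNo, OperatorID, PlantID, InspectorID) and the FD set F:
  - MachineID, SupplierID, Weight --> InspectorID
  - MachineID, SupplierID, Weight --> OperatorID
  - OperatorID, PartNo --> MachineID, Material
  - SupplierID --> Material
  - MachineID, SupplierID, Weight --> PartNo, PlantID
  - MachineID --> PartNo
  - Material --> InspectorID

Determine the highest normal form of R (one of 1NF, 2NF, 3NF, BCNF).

1NF

Candidate keys: {MachineID, SupplierID, Weight}, {OperatorID, PartNo, SupplierID, Weight}. Prime attributes: {MachineID, OperatorID, PartNo, SupplierID, Weight}.
OperatorID, PartNo --> MachineID, Material breaks BCNF: {OperatorID, PartNo}⁺ = {InspectorID, MachineID, Material, OperatorID, PartNo}, so {OperatorID, PartNo} is not a superkey.
OperatorID, PartNo --> MachineID, Material has non-prime {Material} on the right and a non-superkey on the left, so 3NF fails.
{SupplierID} is a proper subset of the key {MachineID, SupplierID, Weight}, and {SupplierID}⁺ contains the non-prime attributes {InspectorID, Material} — a partial dependency, so 2NF is violated.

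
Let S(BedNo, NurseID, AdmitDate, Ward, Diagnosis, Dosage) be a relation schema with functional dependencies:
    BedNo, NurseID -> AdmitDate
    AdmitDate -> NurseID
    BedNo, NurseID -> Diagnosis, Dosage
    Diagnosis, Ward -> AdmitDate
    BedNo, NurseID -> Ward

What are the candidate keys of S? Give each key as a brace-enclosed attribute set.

{BedNo} never appears on the right of any FD, so every key must include it.
{AdmitDate, BedNo}⁺ = {AdmitDate, BedNo, Diagnosis, Dosage, NurseID, Ward}, which is every attribute, so {AdmitDate, BedNo} is a candidate key.
{BedNo, NurseID}⁺ = {AdmitDate, BedNo, Diagnosis, Dosage, NurseID, Ward}, which is every attribute, so {BedNo, NurseID} is a candidate key.
{BedNo, Diagnosis, Ward}⁺ = {AdmitDate, BedNo, Diagnosis, Dosage, NurseID, Ward}, which is every attribute, so {BedNo, Diagnosis, Ward} is a candidate key.
These are minimal and exhaustive — every other superkey contains one of them.

{AdmitDate, BedNo}, {BedNo, Diagnosis, Ward}, {BedNo, NurseID}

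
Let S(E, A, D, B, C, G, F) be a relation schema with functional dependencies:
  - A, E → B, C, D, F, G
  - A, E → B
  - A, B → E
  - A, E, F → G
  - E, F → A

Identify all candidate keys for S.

Closure of {A, B} is {A, B, C, D, E, F, G}, the whole schema; {A, B} is a candidate key.
Closure of {A, E} is {A, B, C, D, E, F, G}, the whole schema; {A, E} is a candidate key.
Closure of {E, F} is {A, B, C, D, E, F, G}, the whole schema; {E, F} is a candidate key.
Any other superkey properly contains one of these, so there are no further candidate keys.

{A, B}, {A, E}, {E, F}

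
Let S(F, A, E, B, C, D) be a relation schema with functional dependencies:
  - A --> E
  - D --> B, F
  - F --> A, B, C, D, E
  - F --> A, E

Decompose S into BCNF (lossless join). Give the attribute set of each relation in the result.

{A, B, C, D, F}; {A, E}

Candidate keys of the original relation: {D}, {F}.
In {A, B, C, D, E, F}, {A} is not a superkey ({A}⁺ restricted to this set is {A, E}), so split on A --> E into {A, E} and {A, B, C, D, F}.
{A, E}: every determinant is a superkey — BCNF.
{A, B, C, D, F}: every determinant is a superkey — BCNF.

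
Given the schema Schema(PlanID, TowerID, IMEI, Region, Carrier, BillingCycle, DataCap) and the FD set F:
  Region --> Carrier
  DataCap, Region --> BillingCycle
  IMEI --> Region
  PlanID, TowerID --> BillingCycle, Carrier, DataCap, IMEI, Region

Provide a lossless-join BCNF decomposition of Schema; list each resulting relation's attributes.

{BillingCycle, DataCap, Region}; {Carrier, Region}; {DataCap, IMEI, PlanID, TowerID}; {IMEI, Region}

Candidate key of the original relation: {PlanID, TowerID}.
In {BillingCycle, Carrier, DataCap, IMEI, PlanID, Region, TowerID}, {Region} is not a superkey ({Region}⁺ restricted to this set is {Carrier, Region}), so split on Region --> Carrier into {Carrier, Region} and {BillingCycle, DataCap, IMEI, PlanID, Region, TowerID}.
{Carrier, Region} is in BCNF.
In {BillingCycle, DataCap, IMEI, PlanID, Region, TowerID}, {DataCap, Region} is not a superkey ({DataCap, Region}⁺ restricted to this set is {BillingCycle, DataCap, Region}), so split on DataCap, Region --> BillingCycle into {BillingCycle, DataCap, Region} and {DataCap, IMEI, PlanID, Region, TowerID}.
{BillingCycle, DataCap, Region} is in BCNF.
In {DataCap, IMEI, PlanID, Region, TowerID}, {IMEI} is not a superkey ({IMEI}⁺ restricted to this set is {IMEI, Region}), so split on IMEI --> Region into {IMEI, Region} and {DataCap, IMEI, PlanID, TowerID}.
{IMEI, Region} is in BCNF.
{DataCap, IMEI, PlanID, TowerID} is in BCNF.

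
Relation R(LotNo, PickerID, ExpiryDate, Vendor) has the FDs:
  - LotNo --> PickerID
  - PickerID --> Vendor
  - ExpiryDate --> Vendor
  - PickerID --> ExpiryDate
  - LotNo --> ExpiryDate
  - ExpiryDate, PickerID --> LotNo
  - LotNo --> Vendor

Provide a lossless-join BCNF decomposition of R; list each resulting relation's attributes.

Candidate keys of the original relation: {LotNo}, {PickerID}.
Within {ExpiryDate, LotNo, PickerID, Vendor}: {ExpiryDate}⁺ ∩ {ExpiryDate, LotNo, PickerID, Vendor} = {ExpiryDate, Vendor}, not the whole set, so ExpiryDate --> Vendor violates BCNF; decompose into {ExpiryDate, Vendor} and {ExpiryDate, LotNo, PickerID}.
{ExpiryDate, Vendor} has no BCNF violation.
{ExpiryDate, LotNo, PickerID} has no BCNF violation.

{ExpiryDate, LotNo, PickerID}; {ExpiryDate, Vendor}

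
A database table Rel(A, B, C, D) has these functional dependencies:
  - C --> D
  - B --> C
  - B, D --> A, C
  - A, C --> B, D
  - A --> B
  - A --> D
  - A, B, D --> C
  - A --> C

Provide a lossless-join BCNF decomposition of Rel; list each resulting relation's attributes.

{A, B, C}; {C, D}

Candidate keys of the original relation: {A}, {B}.
{A, B, C, D}: {C} determines {C, D} here but is not a superkey — split on C --> D, giving {C, D} and {A, B, C}.
{C, D}: every determinant is a superkey — BCNF.
{A, B, C}: every determinant is a superkey — BCNF.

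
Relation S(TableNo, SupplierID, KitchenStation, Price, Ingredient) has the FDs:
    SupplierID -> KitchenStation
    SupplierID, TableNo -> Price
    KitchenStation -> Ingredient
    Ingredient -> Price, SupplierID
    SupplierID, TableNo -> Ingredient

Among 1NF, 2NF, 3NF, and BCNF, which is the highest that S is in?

Candidate keys: {Ingredient, TableNo}, {KitchenStation, TableNo}, {SupplierID, TableNo}. Prime attributes: {Ingredient, KitchenStation, SupplierID, TableNo}.
SupplierID -> KitchenStation: {SupplierID}⁺ = {Ingredient, KitchenStation, Price, SupplierID}, which is not all of the attributes, so the left side is not a superkey — BCNF is violated.
Ingredient -> Price, SupplierID determines the non-prime attribute {Price} from a non-superkey — 3NF is violated.
The proper key subset {Ingredient} of {Ingredient, TableNo} determines non-prime {Price}, so the relation is not even in 2NF.

1NF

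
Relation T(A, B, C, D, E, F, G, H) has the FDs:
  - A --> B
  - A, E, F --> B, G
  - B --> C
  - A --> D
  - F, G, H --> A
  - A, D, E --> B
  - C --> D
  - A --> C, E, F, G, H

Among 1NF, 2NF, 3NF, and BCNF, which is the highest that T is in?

Candidate keys: {A}, {F, G, H}. Prime attributes: {A, F, G, H}.
B --> C breaks BCNF: {B}⁺ = {B, C, D}, so {B} is not a superkey.
B --> C has non-prime {C} on the right and a non-superkey on the left, so 3NF fails.
No non-prime attribute depends on a proper subset of any candidate key, so 2NF holds.

2NF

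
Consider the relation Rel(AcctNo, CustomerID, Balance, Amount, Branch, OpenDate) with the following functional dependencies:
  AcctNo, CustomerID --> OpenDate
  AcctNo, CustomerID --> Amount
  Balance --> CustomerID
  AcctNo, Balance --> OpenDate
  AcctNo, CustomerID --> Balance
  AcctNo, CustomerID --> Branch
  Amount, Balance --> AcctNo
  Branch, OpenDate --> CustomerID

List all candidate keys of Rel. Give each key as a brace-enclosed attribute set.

{AcctNo, Balance}⁺ = {AcctNo, Amount, Balance, Branch, CustomerID, OpenDate} — all of the relation — so {AcctNo, Balance} is a candidate key.
{AcctNo, CustomerID}⁺ = {AcctNo, Amount, Balance, Branch, CustomerID, OpenDate} — all of the relation — so {AcctNo, CustomerID} is a candidate key.
{Amount, Balance}⁺ = {AcctNo, Amount, Balance, Branch, CustomerID, OpenDate} — all of the relation — so {Amount, Balance} is a candidate key.
{AcctNo, Branch, OpenDate}⁺ = {AcctNo, Amount, Balance, Branch, CustomerID, OpenDate} — all of the relation — so {AcctNo, Branch, OpenDate} is a candidate key.
No proper subset of any of these is a key, and no other minimal superkey exists.

{AcctNo, Balance}, {AcctNo, Branch, OpenDate}, {AcctNo, CustomerID}, {Amount, Balance}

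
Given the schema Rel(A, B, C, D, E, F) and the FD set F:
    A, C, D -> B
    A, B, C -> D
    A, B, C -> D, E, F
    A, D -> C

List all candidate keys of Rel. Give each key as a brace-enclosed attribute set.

No FD produces {A}, so it must be in every candidate key.
{A, D}⁺ = {A, B, C, D, E, F} — all of the relation — so {A, D} is a candidate key.
{A, B, C}⁺ = {A, B, C, D, E, F} — all of the relation — so {A, B, C} is a candidate key.
No proper subset of any of these is a key, and no other minimal superkey exists.

{A, B, C}, {A, D}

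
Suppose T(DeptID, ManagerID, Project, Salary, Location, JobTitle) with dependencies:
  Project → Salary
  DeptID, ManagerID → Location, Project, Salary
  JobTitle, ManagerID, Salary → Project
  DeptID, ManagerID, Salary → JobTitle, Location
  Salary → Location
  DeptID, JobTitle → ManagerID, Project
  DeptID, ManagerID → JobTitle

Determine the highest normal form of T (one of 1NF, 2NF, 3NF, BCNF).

2NF

Candidate keys: {DeptID, JobTitle}, {DeptID, ManagerID}. Prime attributes: {DeptID, JobTitle, ManagerID}.
Project → Salary: {Project}⁺ = {Location, Project, Salary}, which is not all of the attributes, so the left side is not a superkey — BCNF is violated.
Project → Salary has non-prime {Salary} on the right and a non-superkey on the left, so 3NF fails.
No proper subset of a key has a non-prime attribute in its closure, so there is no partial dependency; 2NF holds.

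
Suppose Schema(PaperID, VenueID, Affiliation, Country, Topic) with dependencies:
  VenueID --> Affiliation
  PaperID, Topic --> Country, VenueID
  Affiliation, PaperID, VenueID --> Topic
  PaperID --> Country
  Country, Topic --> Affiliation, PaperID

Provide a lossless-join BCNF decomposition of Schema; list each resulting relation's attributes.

Candidate keys of the original relation: {Country, Topic}, {PaperID, Topic}, {PaperID, VenueID}.
{Affiliation, Country, PaperID, Topic, VenueID}: {VenueID} determines {Affiliation, VenueID} here but is not a superkey — split on VenueID --> Affiliation, giving {Affiliation, VenueID} and {Country, PaperID, Topic, VenueID}.
{Affiliation, VenueID}: every determinant is a superkey — BCNF.
{Country, PaperID, Topic, VenueID}: {PaperID} determines {Country, PaperID} here but is not a superkey — split on PaperID --> Country, giving {Country, PaperID} and {PaperID, Topic, VenueID}.
{Country, PaperID}: every determinant is a superkey — BCNF.
{PaperID, Topic, VenueID}: every determinant is a superkey — BCNF.

{Affiliation, VenueID}; {Country, PaperID}; {PaperID, Topic, VenueID}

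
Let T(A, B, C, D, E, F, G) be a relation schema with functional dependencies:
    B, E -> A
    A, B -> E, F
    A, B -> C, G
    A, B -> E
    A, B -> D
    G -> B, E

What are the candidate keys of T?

{G}⁺ = {A, B, C, D, E, F, G}, which is every attribute, so {G} is a candidate key.
{A, B}⁺ = {A, B, C, D, E, F, G}, which is every attribute, so {A, B} is a candidate key.
{B, E}⁺ = {A, B, C, D, E, F, G}, which is every attribute, so {B, E} is a candidate key.
Any other superkey properly contains one of these, so there are no further candidate keys.

{A, B}, {B, E}, {G}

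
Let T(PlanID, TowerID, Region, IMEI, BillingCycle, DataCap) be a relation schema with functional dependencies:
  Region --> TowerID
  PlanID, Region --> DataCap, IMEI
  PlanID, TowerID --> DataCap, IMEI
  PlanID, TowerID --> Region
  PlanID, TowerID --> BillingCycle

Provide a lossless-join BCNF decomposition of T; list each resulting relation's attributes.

{BillingCycle, DataCap, IMEI, PlanID, Region}; {Region, TowerID}

Candidate keys of the original relation: {PlanID, Region}, {PlanID, TowerID}.
{BillingCycle, DataCap, IMEI, PlanID, Region, TowerID}: {Region} determines {Region, TowerID} here but is not a superkey — split on Region --> TowerID, giving {Region, TowerID} and {BillingCycle, DataCap, IMEI, PlanID, Region}.
{Region, TowerID} has no BCNF violation.
{BillingCycle, DataCap, IMEI, PlanID, Region} has no BCNF violation.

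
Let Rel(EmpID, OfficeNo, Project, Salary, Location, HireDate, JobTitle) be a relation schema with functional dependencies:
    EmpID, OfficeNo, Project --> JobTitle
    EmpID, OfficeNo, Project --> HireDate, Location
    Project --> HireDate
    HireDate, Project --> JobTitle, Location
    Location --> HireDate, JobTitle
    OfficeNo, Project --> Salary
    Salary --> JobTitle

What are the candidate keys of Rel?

{EmpID, OfficeNo, Project}

Attributes never on any right-hand side: {EmpID, OfficeNo, Project} — every candidate key must contain all of them.
{EmpID, OfficeNo, Project}⁺ = {EmpID, HireDate, JobTitle, Location, OfficeNo, Project, Salary}, which is every attribute, so {EmpID, OfficeNo, Project} is a candidate key.
No other minimal set has full closure, so this is the only candidate key.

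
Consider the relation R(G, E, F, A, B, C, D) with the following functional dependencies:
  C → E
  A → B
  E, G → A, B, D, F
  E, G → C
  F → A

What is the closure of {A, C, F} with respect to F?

Start with {A, C, F}.
C → E applies; add {E} → now {A, C, E, F}.
A → B applies; add {B} → now {A, B, C, E, F}.
No further FD applies.

{A, B, C, E, F}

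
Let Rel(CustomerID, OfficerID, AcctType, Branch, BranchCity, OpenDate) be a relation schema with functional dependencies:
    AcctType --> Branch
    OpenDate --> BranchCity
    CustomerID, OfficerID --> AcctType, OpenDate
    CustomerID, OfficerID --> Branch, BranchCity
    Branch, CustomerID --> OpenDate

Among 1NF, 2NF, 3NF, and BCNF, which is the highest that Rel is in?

2NF

Candidate key: {CustomerID, OfficerID}. Prime attributes: {CustomerID, OfficerID}.
For AcctType --> Branch we have {AcctType}⁺ = {AcctType, Branch}; {AcctType} is not a superkey, so BCNF fails.
AcctType --> Branch determines the non-prime attribute {Branch} from a non-superkey — 3NF is violated.
Checking every proper subset of each key, none determines a non-prime attribute — 2NF is satisfied.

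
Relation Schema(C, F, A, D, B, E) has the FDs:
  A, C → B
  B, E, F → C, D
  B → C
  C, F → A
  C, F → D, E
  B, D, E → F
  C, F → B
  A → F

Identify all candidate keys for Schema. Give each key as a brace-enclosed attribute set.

{A, B}⁺ = {A, B, C, D, E, F} — all of the relation — so {A, B} is a candidate key.
{A, C}⁺ = {A, B, C, D, E, F} — all of the relation — so {A, C} is a candidate key.
{B, F}⁺ = {A, B, C, D, E, F} — all of the relation — so {B, F} is a candidate key.
{C, F}⁺ = {A, B, C, D, E, F} — all of the relation — so {C, F} is a candidate key.
{B, D, E}⁺ = {A, B, C, D, E, F} — all of the relation — so {B, D, E} is a candidate key.
Any other superkey properly contains one of these, so there are no further candidate keys.

{A, B}, {A, C}, {B, D, E}, {B, F}, {C, F}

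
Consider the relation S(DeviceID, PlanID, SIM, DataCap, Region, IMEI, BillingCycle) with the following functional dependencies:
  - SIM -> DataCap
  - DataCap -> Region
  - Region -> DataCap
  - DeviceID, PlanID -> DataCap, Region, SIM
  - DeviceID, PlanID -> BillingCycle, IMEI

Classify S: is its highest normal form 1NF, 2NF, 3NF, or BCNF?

2NF

Candidate key: {DeviceID, PlanID}. Prime attributes: {DeviceID, PlanID}.
SIM -> DataCap breaks BCNF: {SIM}⁺ = {DataCap, Region, SIM}, so {SIM} is not a superkey.
SIM -> DataCap determines the non-prime attribute {DataCap} from a non-superkey — 3NF is violated.
No non-prime attribute depends on a proper subset of any candidate key, so 2NF holds.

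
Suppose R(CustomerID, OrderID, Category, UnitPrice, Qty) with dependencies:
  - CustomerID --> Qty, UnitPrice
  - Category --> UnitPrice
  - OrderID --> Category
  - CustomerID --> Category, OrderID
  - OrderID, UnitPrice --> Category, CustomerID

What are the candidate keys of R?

{CustomerID}⁺ = {Category, CustomerID, OrderID, Qty, UnitPrice}, which is every attribute, so {CustomerID} is a candidate key.
{OrderID}⁺ = {Category, CustomerID, OrderID, Qty, UnitPrice}, which is every attribute, so {OrderID} is a candidate key.
Any other superkey properly contains one of these, so there are no further candidate keys.

{CustomerID}, {OrderID}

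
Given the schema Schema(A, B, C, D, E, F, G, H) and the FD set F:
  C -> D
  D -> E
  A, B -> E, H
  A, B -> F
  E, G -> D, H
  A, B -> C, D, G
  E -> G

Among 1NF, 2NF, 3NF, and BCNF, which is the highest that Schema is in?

2NF

Candidate key: {A, B}. Prime attributes: {A, B}.
C -> D: {C}⁺ = {C, D, E, G, H}, which is not all of the attributes, so the left side is not a superkey — BCNF is violated.
Because {D} is non-prime and the left side of C -> D is not a superkey, the relation is not in 3NF.
Checking every proper subset of each key, none determines a non-prime attribute — 2NF is satisfied.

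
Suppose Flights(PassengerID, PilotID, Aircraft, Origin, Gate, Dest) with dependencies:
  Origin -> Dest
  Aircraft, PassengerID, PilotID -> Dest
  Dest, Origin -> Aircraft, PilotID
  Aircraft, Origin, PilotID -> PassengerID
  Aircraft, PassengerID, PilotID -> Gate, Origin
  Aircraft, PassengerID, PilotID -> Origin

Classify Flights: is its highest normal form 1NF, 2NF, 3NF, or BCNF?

Candidate keys: {Aircraft, PassengerID, PilotID}, {Origin}. Prime attributes: {Aircraft, Origin, PassengerID, PilotID}.
Each dependency's left side is a superkey — BCNF holds.

BCNF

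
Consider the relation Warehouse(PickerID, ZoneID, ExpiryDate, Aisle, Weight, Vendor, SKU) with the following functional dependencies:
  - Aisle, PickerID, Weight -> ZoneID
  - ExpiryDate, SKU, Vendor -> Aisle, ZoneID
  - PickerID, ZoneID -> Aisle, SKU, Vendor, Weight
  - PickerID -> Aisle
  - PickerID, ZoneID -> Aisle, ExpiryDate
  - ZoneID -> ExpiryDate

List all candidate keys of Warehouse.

{ExpiryDate, PickerID, SKU, Vendor}, {PickerID, Weight}, {PickerID, ZoneID}

{PickerID} never appears on the right of any FD, so every key must include it.
Closure of {PickerID, Weight} is {Aisle, ExpiryDate, PickerID, SKU, Vendor, Weight, ZoneID}, the whole schema; {PickerID, Weight} is a candidate key.
Closure of {PickerID, ZoneID} is {Aisle, ExpiryDate, PickerID, SKU, Vendor, Weight, ZoneID}, the whole schema; {PickerID, ZoneID} is a candidate key.
Closure of {ExpiryDate, PickerID, SKU, Vendor} is {Aisle, ExpiryDate, PickerID, SKU, Vendor, Weight, ZoneID}, the whole schema; {ExpiryDate, PickerID, SKU, Vendor} is a candidate key.
Any other superkey properly contains one of these, so there are no further candidate keys.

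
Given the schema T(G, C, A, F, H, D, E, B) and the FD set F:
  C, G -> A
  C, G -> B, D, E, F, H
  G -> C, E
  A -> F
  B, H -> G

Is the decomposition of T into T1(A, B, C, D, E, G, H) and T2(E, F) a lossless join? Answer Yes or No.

T1 ∩ T2 = {E}; its closure under F is {E}.
T1 ⊄ {E} and T2 ⊄ {E}, so the split is lossy.

No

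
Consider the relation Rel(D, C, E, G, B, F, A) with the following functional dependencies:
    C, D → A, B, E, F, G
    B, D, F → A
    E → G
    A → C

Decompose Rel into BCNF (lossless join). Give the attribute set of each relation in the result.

{A, B, D, E, F}; {A, C}; {E, G}

Candidate keys of the original relation: {A, D}, {B, D, F}, {C, D}.
{A, B, C, D, E, F, G}: {E} determines {E, G} here but is not a superkey — split on E → G, giving {E, G} and {A, B, C, D, E, F}.
{E, G}: every determinant is a superkey — BCNF.
{A, B, C, D, E, F}: {A} determines {A, C} here but is not a superkey — split on A → C, giving {A, C} and {A, B, D, E, F}.
{A, C}: every determinant is a superkey — BCNF.
{A, B, D, E, F}: every determinant is a superkey — BCNF.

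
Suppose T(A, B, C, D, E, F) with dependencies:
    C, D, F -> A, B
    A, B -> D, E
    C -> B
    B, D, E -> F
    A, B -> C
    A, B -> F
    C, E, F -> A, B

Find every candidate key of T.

{A, B}⁺ = {A, B, C, D, E, F} — all of the relation — so {A, B} is a candidate key.
{A, C}⁺ = {A, B, C, D, E, F} — all of the relation — so {A, C} is a candidate key.
{C, D, E}⁺ = {A, B, C, D, E, F} — all of the relation — so {C, D, E} is a candidate key.
{C, D, F}⁺ = {A, B, C, D, E, F} — all of the relation — so {C, D, F} is a candidate key.
{C, E, F}⁺ = {A, B, C, D, E, F} — all of the relation — so {C, E, F} is a candidate key.
Any other superkey properly contains one of these, so there are no further candidate keys.

{A, B}, {A, C}, {C, D, E}, {C, D, F}, {C, E, F}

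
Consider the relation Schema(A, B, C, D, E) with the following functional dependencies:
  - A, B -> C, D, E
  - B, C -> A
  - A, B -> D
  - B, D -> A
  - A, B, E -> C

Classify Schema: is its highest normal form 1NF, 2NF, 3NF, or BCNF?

BCNF

Candidate keys: {A, B}, {B, C}, {B, D}. Prime attributes: {A, B, C, D}.
Every FD has a superkey on the left, so the relation is in BCNF.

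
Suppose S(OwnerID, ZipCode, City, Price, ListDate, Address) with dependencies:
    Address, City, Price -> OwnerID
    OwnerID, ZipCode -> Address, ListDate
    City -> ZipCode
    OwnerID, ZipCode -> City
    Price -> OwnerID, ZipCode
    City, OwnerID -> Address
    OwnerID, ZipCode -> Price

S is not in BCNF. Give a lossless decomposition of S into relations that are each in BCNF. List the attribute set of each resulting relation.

{Address, City, ListDate, OwnerID, Price}; {City, ZipCode}

Candidate keys of the original relation: {City, OwnerID}, {OwnerID, ZipCode}, {Price}.
Within {Address, City, ListDate, OwnerID, Price, ZipCode}: {City}⁺ ∩ {Address, City, ListDate, OwnerID, Price, ZipCode} = {City, ZipCode}, not the whole set, so City -> ZipCode violates BCNF; decompose into {City, ZipCode} and {Address, City, ListDate, OwnerID, Price}.
{City, ZipCode}: every determinant is a superkey — BCNF.
{Address, City, ListDate, OwnerID, Price}: every determinant is a superkey — BCNF.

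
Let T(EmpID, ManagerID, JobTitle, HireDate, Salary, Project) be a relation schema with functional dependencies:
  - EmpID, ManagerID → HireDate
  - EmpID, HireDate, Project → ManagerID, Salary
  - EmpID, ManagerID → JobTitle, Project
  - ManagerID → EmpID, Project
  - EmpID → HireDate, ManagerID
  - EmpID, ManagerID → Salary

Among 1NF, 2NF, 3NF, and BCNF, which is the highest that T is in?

BCNF

Candidate keys: {EmpID}, {ManagerID}. Prime attributes: {EmpID, ManagerID}.
The left-hand side of every FD is a superkey, so BCNF is satisfied.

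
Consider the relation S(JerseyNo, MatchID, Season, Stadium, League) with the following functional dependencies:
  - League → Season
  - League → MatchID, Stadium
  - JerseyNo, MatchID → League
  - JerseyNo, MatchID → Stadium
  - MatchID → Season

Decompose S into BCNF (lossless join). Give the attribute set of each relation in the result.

{JerseyNo, League}; {League, MatchID, Stadium}; {MatchID, Season}

Candidate keys of the original relation: {JerseyNo, League}, {JerseyNo, MatchID}.
In {JerseyNo, League, MatchID, Season, Stadium}, {League} is not a superkey ({League}⁺ restricted to this set is {League, MatchID, Season, Stadium}), so split on League → MatchID, Season, Stadium into {League, MatchID, Season, Stadium} and {JerseyNo, League}.
In {League, MatchID, Season, Stadium}, {MatchID} is not a superkey ({MatchID}⁺ restricted to this set is {MatchID, Season}), so split on MatchID → Season into {MatchID, Season} and {League, MatchID, Stadium}.
{MatchID, Season}: every determinant is a superkey — BCNF.
{League, MatchID, Stadium}: every determinant is a superkey — BCNF.
{JerseyNo, League}: every determinant is a superkey — BCNF.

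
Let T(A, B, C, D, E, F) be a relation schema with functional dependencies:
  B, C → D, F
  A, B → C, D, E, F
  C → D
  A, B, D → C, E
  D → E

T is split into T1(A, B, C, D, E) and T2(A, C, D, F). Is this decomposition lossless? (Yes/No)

No

T1 ∩ T2 = {A, C, D}; its closure under F is {A, C, D, E}.
T1 ⊄ {A, C, D, E} and T2 ⊄ {A, C, D, E}, so the split is lossy.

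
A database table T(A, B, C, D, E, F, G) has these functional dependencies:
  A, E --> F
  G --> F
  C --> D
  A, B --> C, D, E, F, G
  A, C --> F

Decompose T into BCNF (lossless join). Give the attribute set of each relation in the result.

{A, B, C, E, G}; {A, E, F}; {C, D}

Candidate key of the original relation: {A, B}.
{A, B, C, D, E, F, G}: {A, E} determines {A, E, F} here but is not a superkey — split on A, E --> F, giving {A, E, F} and {A, B, C, D, E, G}.
{A, E, F}: every determinant is a superkey — BCNF.
{A, B, C, D, E, G}: {C} determines {C, D} here but is not a superkey — split on C --> D, giving {C, D} and {A, B, C, E, G}.
{C, D}: every determinant is a superkey — BCNF.
{A, B, C, E, G}: every determinant is a superkey — BCNF.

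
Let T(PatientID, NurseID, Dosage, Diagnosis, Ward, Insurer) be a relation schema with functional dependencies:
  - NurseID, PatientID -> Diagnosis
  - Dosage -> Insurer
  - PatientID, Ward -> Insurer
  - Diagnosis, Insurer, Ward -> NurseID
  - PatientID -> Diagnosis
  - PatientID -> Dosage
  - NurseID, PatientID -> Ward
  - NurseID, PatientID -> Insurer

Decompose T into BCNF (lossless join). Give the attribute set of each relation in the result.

{Diagnosis, Dosage, PatientID}; {Dosage, Insurer}; {NurseID, PatientID, Ward}

Candidate keys of the original relation: {NurseID, PatientID}, {PatientID, Ward}.
In {Diagnosis, Dosage, Insurer, NurseID, PatientID, Ward}, {Dosage} is not a superkey ({Dosage}⁺ restricted to this set is {Dosage, Insurer}), so split on Dosage -> Insurer into {Dosage, Insurer} and {Diagnosis, Dosage, NurseID, PatientID, Ward}.
{Dosage, Insurer} has no BCNF violation.
In {Diagnosis, Dosage, NurseID, PatientID, Ward}, {PatientID} is not a superkey ({PatientID}⁺ restricted to this set is {Diagnosis, Dosage, PatientID}), so split on PatientID -> Diagnosis, Dosage into {Diagnosis, Dosage, PatientID} and {NurseID, PatientID, Ward}.
{Diagnosis, Dosage, PatientID} has no BCNF violation.
{NurseID, PatientID, Ward} has no BCNF violation.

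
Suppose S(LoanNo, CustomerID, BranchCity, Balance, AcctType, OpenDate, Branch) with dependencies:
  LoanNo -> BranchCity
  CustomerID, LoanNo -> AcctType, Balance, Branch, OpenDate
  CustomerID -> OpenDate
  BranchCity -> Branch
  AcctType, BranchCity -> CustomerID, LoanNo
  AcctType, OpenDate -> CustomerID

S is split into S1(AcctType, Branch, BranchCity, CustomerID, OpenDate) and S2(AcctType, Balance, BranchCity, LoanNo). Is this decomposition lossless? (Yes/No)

The shared attributes are {AcctType, BranchCity} and {AcctType, BranchCity}⁺ = {AcctType, Balance, Branch, BranchCity, CustomerID, LoanNo, OpenDate}.
S1 is contained in that closure, so S1 ∩ S2 -> S1 holds and the join is lossless.

Yes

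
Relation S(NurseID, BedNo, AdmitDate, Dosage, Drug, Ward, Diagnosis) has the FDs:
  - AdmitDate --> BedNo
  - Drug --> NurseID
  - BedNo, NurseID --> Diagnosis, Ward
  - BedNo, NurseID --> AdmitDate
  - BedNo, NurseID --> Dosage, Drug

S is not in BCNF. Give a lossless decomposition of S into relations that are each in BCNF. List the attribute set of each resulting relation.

Candidate keys of the original relation: {AdmitDate, Drug}, {AdmitDate, NurseID}, {BedNo, Drug}, {BedNo, NurseID}.
{AdmitDate, BedNo, Diagnosis, Dosage, Drug, NurseID, Ward}: {AdmitDate} determines {AdmitDate, BedNo} here but is not a superkey — split on AdmitDate --> BedNo, giving {AdmitDate, BedNo} and {AdmitDate, Diagnosis, Dosage, Drug, NurseID, Ward}.
{AdmitDate, BedNo}: every determinant is a superkey — BCNF.
{AdmitDate, Diagnosis, Dosage, Drug, NurseID, Ward}: {Drug} determines {Drug, NurseID} here but is not a superkey — split on Drug --> NurseID, giving {Drug, NurseID} and {AdmitDate, Diagnosis, Dosage, Drug, Ward}.
{Drug, NurseID}: every determinant is a superkey — BCNF.
{AdmitDate, Diagnosis, Dosage, Drug, Ward}: every determinant is a superkey — BCNF.

{AdmitDate, BedNo}; {AdmitDate, Diagnosis, Dosage, Drug, Ward}; {Drug, NurseID}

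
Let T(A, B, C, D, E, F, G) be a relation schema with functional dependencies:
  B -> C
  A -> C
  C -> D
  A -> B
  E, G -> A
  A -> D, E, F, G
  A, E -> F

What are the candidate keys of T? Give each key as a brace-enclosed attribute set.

{A}, {E, G}

{A}⁺ = {A, B, C, D, E, F, G} — all of the relation — so {A} is a candidate key.
{E, G}⁺ = {A, B, C, D, E, F, G} — all of the relation — so {E, G} is a candidate key.
No proper subset of any of these is a key, and no other minimal superkey exists.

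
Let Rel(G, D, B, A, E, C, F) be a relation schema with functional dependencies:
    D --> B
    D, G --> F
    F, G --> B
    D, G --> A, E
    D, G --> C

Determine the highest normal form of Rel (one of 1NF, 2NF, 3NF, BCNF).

Candidate key: {D, G}. Prime attributes: {D, G}.
D --> B: {D}⁺ = {B, D}, which is not all of the attributes, so the left side is not a superkey — BCNF is violated.
D --> B has non-prime {B} on the right and a non-superkey on the left, so 3NF fails.
The proper key subset {D} of {D, G} determines non-prime {B}, so the relation is not even in 2NF.

1NF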